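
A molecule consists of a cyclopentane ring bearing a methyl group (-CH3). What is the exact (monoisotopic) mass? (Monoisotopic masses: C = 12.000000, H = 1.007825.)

84.0939

Atom tally by fragment:
  cyclopentane ring core → C:5 H:10
  (− 1 ring H displaced by substituents)
  + CH3 → C:1 H:3
Element totals:
  C: 6
  H: 12
Molecular formula: C6H12.
  M = 6(12.0) + 12(1.007825)
    = 72.000000 + 12.093900 = 84.093900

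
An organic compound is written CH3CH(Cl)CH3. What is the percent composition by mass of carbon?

45.88%

Atom tally by fragment:
  CH3 → C:1 H:3
  CH(Cl) → C:1 H:1 Cl:1
  CH3 → C:1 H:3
Element totals:
  C: 3
  H: 7
  Cl: 1
Molecular formula: C3H7Cl.
Molar mass = 78.539 g/mol.
Mass from C: 3 × 12.011 = 36.033 g/mol.
%C = 36.033 / 78.539 × 100 = 45.88%.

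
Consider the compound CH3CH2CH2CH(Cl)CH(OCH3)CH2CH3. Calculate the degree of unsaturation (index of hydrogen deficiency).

0

Atom tally by fragment:
  CH3 → C:1 H:3
  CH2 → C:1 H:2
  CH2 → C:1 H:2
  CH(Cl) → C:1 H:1 Cl:1
  CH(OCH3) → C:2 H:4 O:1
  CH2 → C:1 H:2
  CH3 → C:1 H:3
Element totals:
  C: 8
  H: 17
  Cl: 1
  O: 1
Molecular formula: C8H17ClO.
DoU = (2C + 2 + N − H − X) / 2 = (2·8 + 2 + 0 − 17 − 1) / 2 = 0.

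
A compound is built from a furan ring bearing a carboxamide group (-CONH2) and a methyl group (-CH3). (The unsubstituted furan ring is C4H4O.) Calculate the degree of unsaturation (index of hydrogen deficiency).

Atom tally by fragment:
  furan ring core → C:4 H:4 O:1
  (− 2 ring H displaced by substituents)
  + CONH2 → C:1 H:2 O:1 N:1
  + CH3 → C:1 H:3
Element totals:
  C: 6
  H: 7
  N: 1
  O: 2
Molecular formula: C6H7NO2.
DoU = (2C + 2 + N − H − X) / 2 = (2·6 + 2 + 1 − 7 − 0) / 2 = 4.

4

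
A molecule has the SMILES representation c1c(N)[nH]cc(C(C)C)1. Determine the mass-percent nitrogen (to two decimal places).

Atom tally by fragment:
  pyrrole ring core → C:4 H:5 N:1
  (− 2 ring H displaced by substituents)
  + NH2 → N:1 H:2
  + CH(CH3)2 → C:3 H:7
Element totals:
  C: 7
  H: 12
  N: 2
Molecular formula: C7H12N2.
Molar mass = 124.187 g/mol.
Mass from N: 2 × 14.007 = 28.014 g/mol.
%N = 28.014 / 124.187 × 100 = 22.56%.

22.56%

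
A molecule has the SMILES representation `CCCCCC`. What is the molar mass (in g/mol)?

86.18 g/mol

Atom tally by fragment:
  CH3 → C:1 H:3
  CH2 → C:1 H:2
  CH2 → C:1 H:2
  CH2 → C:1 H:2
  CH2 → C:1 H:2
  CH3 → C:1 H:3
Element totals:
  C: 6
  H: 14
Molecular formula: C6H14.
  M = 6(12.011) + 14(1.008)
    = 72.066 + 14.112 = 86.178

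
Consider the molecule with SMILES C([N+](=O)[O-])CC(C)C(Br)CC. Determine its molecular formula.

Atom tally by fragment:
  O2NCH2 → C:1 H:2 N:1 O:2
  CH2 → C:1 H:2
  CH(CH3) → C:2 H:4
  CH(Br) → C:1 H:1 Br:1
  CH2 → C:1 H:2
  CH3 → C:1 H:3
Element totals:
  C: 7
  H: 14
  Br: 1
  N: 1
  O: 2

C7H14BrNO2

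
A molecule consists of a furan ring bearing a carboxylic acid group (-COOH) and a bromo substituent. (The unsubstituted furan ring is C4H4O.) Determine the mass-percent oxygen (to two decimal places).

Atom tally by fragment:
  furan ring core → C:4 H:4 O:1
  (− 2 ring H displaced by substituents)
  + COOH → C:1 H:1 O:2
  + Br → Br:1
Element totals:
  C: 5
  H: 3
  Br: 1
  O: 3
Molecular formula: C5H3BrO3.
Molar mass = 190.980 g/mol.
Mass from O: 3 × 15.999 = 47.997 g/mol.
%O = 47.997 / 190.980 × 100 = 25.13%.

25.13%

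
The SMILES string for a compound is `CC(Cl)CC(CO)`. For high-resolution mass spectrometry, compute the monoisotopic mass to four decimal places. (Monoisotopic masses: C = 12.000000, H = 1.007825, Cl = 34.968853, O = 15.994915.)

Atom tally by fragment:
  CH3 → C:1 H:3
  CH(Cl) → C:1 H:1 Cl:1
  CH2 → C:1 H:2
  CH2CH2OH → C:2 H:5 O:1
Element totals:
  C: 5
  H: 11
  Cl: 1
  O: 1
Molecular formula: C5H11ClO.
  M = 5(12.0) + 11(1.007825) + 34.968853 + 15.994915
    = 60.000000 + 11.086075 + 34.968853 + 15.994915 = 122.049843

122.0498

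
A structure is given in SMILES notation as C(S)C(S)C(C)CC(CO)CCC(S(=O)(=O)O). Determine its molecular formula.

Atom tally by fragment:
  HSCH2 → C:1 H:3 S:1
  CH(SH) → C:1 H:2 S:1
  CH(CH3) → C:2 H:4
  CH2 → C:1 H:2
  CH(CH2OH) → C:2 H:4 O:1
  CH2 → C:1 H:2
  CH2 → C:1 H:2
  CH2SO3H → C:1 H:3 S:1 O:3
Element totals:
  C: 10
  H: 22
  O: 4
  S: 3

C10H22O4S3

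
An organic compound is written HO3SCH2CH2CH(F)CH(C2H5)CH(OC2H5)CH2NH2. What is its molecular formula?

C10H22FNO4S

Element totals:
  C: 10
  H: 22
  F: 1
  N: 1
  O: 4
  S: 1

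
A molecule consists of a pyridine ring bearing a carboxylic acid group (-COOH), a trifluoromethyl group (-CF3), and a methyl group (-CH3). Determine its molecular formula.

C8H6F3NO2

Atom tally by fragment:
  pyridine ring core → C:5 H:5 N:1
  (− 3 ring H displaced by substituents)
  + COOH → C:1 H:1 O:2
  + CF3 → C:1 F:3
  + CH3 → C:1 H:3
Element totals:
  C: 8
  H: 6
  F: 3
  N: 1
  O: 2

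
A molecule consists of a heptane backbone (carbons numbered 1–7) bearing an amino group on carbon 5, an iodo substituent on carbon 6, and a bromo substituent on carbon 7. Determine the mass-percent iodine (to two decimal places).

Atom tally by fragment:
  CH3 → C:1 H:3
  CH2 → C:1 H:2
  CH2 → C:1 H:2
  CH2 → C:1 H:2
  CH(NH2) → C:1 H:3 N:1
  CH(I) → C:1 H:1 I:1
  CH2Br → C:1 H:2 Br:1
Element totals:
  C: 7
  H: 15
  Br: 1
  I: 1
  N: 1
Molecular formula: C7H15BrIN.
Molar mass = 320.012 g/mol.
Mass from I: 1 × 126.904 = 126.904 g/mol.
%I = 126.904 / 320.012 × 100 = 39.66%.

39.66%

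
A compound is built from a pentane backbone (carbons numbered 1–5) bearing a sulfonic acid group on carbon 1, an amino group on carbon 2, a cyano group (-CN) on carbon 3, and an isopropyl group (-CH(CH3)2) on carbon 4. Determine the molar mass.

234.31 g/mol

Atom tally by fragment:
  HO3SCH2 → C:1 H:3 S:1 O:3
  CH(NH2) → C:1 H:3 N:1
  CH(CN) → C:2 H:1 N:1
  CH(CH(CH3)2) → C:4 H:8
  CH3 → C:1 H:3
Element totals:
  C: 9
  H: 18
  N: 2
  O: 3
  S: 1
Molecular formula: C9H18N2O3S.
  M = 9(12.011) + 18(1.008) + 2(14.007) + 3(15.999) + 32.06
    = 108.099 + 18.144 + 28.014 + 47.997 + 32.060 = 234.314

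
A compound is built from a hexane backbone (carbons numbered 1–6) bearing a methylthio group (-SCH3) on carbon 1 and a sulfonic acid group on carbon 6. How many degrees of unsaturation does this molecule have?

Atom tally by fragment:
  CH3SCH2 → C:2 H:5 S:1
  CH2 → C:1 H:2
  CH2 → C:1 H:2
  CH2 → C:1 H:2
  CH2 → C:1 H:2
  CH2SO3H → C:1 H:3 S:1 O:3
Element totals:
  C: 7
  H: 16
  O: 3
  S: 2
Molecular formula: C7H16O3S2.
DoU = (2C + 2 + N − H − X) / 2 = (2·7 + 2 + 0 − 16 − 0) / 2 = 0.

0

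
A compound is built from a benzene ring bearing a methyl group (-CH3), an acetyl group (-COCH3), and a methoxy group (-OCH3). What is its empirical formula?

C5H6O

Atom tally by fragment:
  benzene ring core → C:6 H:6
  (− 3 ring H displaced by substituents)
  + CH3 → C:1 H:3
  + COCH3 → C:2 H:3 O:1
  + OCH3 → C:1 H:3 O:1
Element totals:
  C: 10
  H: 12
  O: 2
Molecular formula: C10H12O2.
gcd of subscripts = 2; dividing each by 2:
  C: 10/2 = 5
  H: 12/2 = 6
  O: 2/2 = 1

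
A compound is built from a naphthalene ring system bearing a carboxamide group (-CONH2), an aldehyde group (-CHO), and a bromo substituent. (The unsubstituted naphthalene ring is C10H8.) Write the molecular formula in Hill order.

Atom tally by fragment:
  naphthalene ring system core → C:10 H:8
  (− 3 ring H displaced by substituents)
  + CONH2 → C:1 H:2 O:1 N:1
  + CHO → C:1 H:1 O:1
  + Br → Br:1
Element totals:
  C: 12
  H: 8
  Br: 1
  N: 1
  O: 2

C12H8BrNO2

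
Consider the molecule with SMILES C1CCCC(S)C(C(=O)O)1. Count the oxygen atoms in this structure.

Atom tally by fragment:
  cyclohexane ring core → C:6 H:12
  (− 2 ring H displaced by substituents)
  + SH → S:1 H:1
  + COOH → C:1 H:1 O:2
Element totals:
  C: 7
  H: 12
  O: 2
  S: 1

2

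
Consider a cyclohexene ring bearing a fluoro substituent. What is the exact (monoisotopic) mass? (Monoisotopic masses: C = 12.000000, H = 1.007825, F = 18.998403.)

Atom tally by fragment:
  cyclohexene ring core → C:6 H:10
  (− 1 ring H displaced by substituents)
  + F → F:1
Element totals:
  C: 6
  H: 9
  F: 1
Molecular formula: C6H9F.
  M = 6(12.0) + 9(1.007825) + 18.998403
    = 72.000000 + 9.070425 + 18.998403 = 100.068828

100.0688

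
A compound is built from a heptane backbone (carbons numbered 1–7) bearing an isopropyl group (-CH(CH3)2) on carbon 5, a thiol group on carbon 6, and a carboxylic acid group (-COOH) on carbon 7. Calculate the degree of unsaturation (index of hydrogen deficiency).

1

Atom tally by fragment:
  CH3 → C:1 H:3
  CH2 → C:1 H:2
  CH2 → C:1 H:2
  CH2 → C:1 H:2
  CH(CH(CH3)2) → C:4 H:8
  CH(SH) → C:1 H:2 S:1
  CH2COOH → C:2 H:3 O:2
Element totals:
  C: 11
  H: 22
  O: 2
  S: 1
Molecular formula: C11H22O2S.
DoU = (2C + 2 + N − H − X) / 2 = (2·11 + 2 + 0 − 22 − 0) / 2 = 1.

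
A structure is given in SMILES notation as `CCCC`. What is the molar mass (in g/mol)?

Atom tally by fragment:
  CH3 → C:1 H:3
  CH2 → C:1 H:2
  CH2 → C:1 H:2
  CH3 → C:1 H:3
Element totals:
  C: 4
  H: 10
Molecular formula: C4H10.
  M = 4(12.011) + 10(1.008)
    = 48.044 + 10.080 = 58.124

58.12 g/mol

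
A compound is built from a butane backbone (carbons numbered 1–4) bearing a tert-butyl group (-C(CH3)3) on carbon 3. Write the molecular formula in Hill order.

C8H18

Atom tally by fragment:
  CH3 → C:1 H:3
  CH2 → C:1 H:2
  CH(C(CH3)3) → C:5 H:10
  CH3 → C:1 H:3
Element totals:
  C: 8
  H: 18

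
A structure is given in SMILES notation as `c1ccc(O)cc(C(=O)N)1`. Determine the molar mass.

Atom tally by fragment:
  benzene ring core → C:6 H:6
  (− 2 ring H displaced by substituents)
  + OH → O:1 H:1
  + CONH2 → C:1 H:2 O:1 N:1
Element totals:
  C: 7
  H: 7
  N: 1
  O: 2
Molecular formula: C7H7NO2.
  M = 7(12.011) + 7(1.008) + 14.007 + 2(15.999)
    = 84.077 + 7.056 + 14.007 + 31.998 = 137.138

137.14 g/mol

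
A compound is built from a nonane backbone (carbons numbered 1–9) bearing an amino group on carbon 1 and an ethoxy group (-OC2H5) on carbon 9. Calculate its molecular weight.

Atom tally by fragment:
  H2NCH2 → C:1 H:4 N:1
  CH2 → C:1 H:2
  CH2 → C:1 H:2
  CH2 → C:1 H:2
  CH2 → C:1 H:2
  CH2 → C:1 H:2
  CH2 → C:1 H:2
  CH2 → C:1 H:2
  CH2OC2H5 → C:3 H:7 O:1
Element totals:
  C: 11
  H: 25
  N: 1
  O: 1
Molecular formula: C11H25NO.
  M = 11(12.011) + 25(1.008) + 14.007 + 15.999
    = 132.121 + 25.200 + 14.007 + 15.999 = 187.327

187.33 g/mol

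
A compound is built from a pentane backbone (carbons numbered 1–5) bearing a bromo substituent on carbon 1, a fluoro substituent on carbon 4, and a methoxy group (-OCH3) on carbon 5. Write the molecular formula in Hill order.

C6H12BrFO

Atom tally by fragment:
  BrCH2 → C:1 H:2 Br:1
  CH2 → C:1 H:2
  CH2 → C:1 H:2
  CH(F) → C:1 H:1 F:1
  CH2OCH3 → C:2 H:5 O:1
Element totals:
  C: 6
  H: 12
  Br: 1
  F: 1
  O: 1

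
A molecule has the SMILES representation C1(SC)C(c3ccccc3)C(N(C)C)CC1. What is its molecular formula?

Atom tally by fragment:
  cyclopentane ring core → C:5 H:10
  (− 3 ring H displaced by substituents)
  + SCH3 → C:1 H:3 S:1
  + C6H5 → C:6 H:5
  + N(CH3)2 → N:1 C:2 H:6
Element totals:
  C: 14
  H: 21
  N: 1
  S: 1

C14H21NS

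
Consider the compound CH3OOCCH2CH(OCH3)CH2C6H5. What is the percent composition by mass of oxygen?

23.05%

Atom tally by fragment:
  CH3OOCCH2 → C:3 H:5 O:2
  CH(OCH3) → C:2 H:4 O:1
  CH2C6H5 → C:7 H:7
Element totals:
  C: 12
  H: 16
  O: 3
Molecular formula: C12H16O3.
Molar mass = 208.257 g/mol.
Mass from O: 3 × 15.999 = 47.997 g/mol.
%O = 47.997 / 208.257 × 100 = 23.05%.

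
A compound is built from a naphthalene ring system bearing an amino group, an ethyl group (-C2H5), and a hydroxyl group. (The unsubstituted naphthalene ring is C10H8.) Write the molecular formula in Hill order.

Atom tally by fragment:
  naphthalene ring system core → C:10 H:8
  (− 3 ring H displaced by substituents)
  + NH2 → N:1 H:2
  + C2H5 → C:2 H:5
  + OH → O:1 H:1
Element totals:
  C: 12
  H: 13
  N: 1
  O: 1

C12H13NO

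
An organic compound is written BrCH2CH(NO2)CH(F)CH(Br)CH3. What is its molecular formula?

C5H8Br2FNO2

Element totals:
  C: 5
  H: 8
  Br: 2
  F: 1
  N: 1
  O: 2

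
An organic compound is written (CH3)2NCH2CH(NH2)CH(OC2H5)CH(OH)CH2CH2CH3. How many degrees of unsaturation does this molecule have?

Atom tally by fragment:
  (CH3)2NCH2 → C:3 H:8 N:1
  CH(NH2) → C:1 H:3 N:1
  CH(OC2H5) → C:3 H:6 O:1
  CH(OH) → C:1 H:2 O:1
  CH2 → C:1 H:2
  CH2 → C:1 H:2
  CH3 → C:1 H:3
Element totals:
  C: 11
  H: 26
  N: 2
  O: 2
Molecular formula: C11H26N2O2.
DoU = (2C + 2 + N − H − X) / 2 = (2·11 + 2 + 2 − 26 − 0) / 2 = 0.

0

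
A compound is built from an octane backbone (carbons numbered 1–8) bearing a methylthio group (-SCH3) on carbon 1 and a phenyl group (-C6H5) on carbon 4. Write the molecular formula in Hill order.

C15H24S

Atom tally by fragment:
  CH3SCH2 → C:2 H:5 S:1
  CH2 → C:1 H:2
  CH2 → C:1 H:2
  CH(C6H5) → C:7 H:6
  CH2 → C:1 H:2
  CH2 → C:1 H:2
  CH2 → C:1 H:2
  CH3 → C:1 H:3
Element totals:
  C: 15
  H: 24
  S: 1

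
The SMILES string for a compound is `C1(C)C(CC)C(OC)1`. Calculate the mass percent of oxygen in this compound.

Atom tally by fragment:
  cyclopropane ring core → C:3 H:6
  (− 3 ring H displaced by substituents)
  + CH3 → C:1 H:3
  + C2H5 → C:2 H:5
  + OCH3 → C:1 H:3 O:1
Element totals:
  C: 7
  H: 14
  O: 1
Molecular formula: C7H14O.
Molar mass = 114.188 g/mol.
Mass from O: 1 × 15.999 = 15.999 g/mol.
%O = 15.999 / 114.188 × 100 = 14.01%.

14.01%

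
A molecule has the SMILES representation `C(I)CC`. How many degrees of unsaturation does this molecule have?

Atom tally by fragment:
  ICH2 → C:1 H:2 I:1
  CH2 → C:1 H:2
  CH3 → C:1 H:3
Element totals:
  C: 3
  H: 7
  I: 1
Molecular formula: C3H7I.
DoU = (2C + 2 + N − H − X) / 2 = (2·3 + 2 + 0 − 7 − 1) / 2 = 0.

0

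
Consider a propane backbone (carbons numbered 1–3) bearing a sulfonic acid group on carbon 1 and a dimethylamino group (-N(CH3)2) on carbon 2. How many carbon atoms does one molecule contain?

5

Atom tally by fragment:
  HO3SCH2 → C:1 H:3 S:1 O:3
  CH(N(CH3)2) → C:3 H:7 N:1
  CH3 → C:1 H:3
Element totals:
  C: 5
  H: 13
  N: 1
  O: 3
  S: 1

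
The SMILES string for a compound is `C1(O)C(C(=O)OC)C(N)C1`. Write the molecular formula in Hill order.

Atom tally by fragment:
  cyclobutane ring core → C:4 H:8
  (− 3 ring H displaced by substituents)
  + OH → O:1 H:1
  + COOCH3 → C:2 H:3 O:2
  + NH2 → N:1 H:2
Element totals:
  C: 6
  H: 11
  N: 1
  O: 3

C6H11NO3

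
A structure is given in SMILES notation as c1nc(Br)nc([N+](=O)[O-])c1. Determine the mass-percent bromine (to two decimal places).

39.17%

Atom tally by fragment:
  pyrimidine ring core → C:4 H:4 N:2
  (− 2 ring H displaced by substituents)
  + Br → Br:1
  + NO2 → N:1 O:2
Element totals:
  C: 4
  H: 2
  Br: 1
  N: 3
  O: 2
Molecular formula: C4H2BrN3O2.
Molar mass = 203.983 g/mol.
Mass from Br: 1 × 79.904 = 79.904 g/mol.
%Br = 79.904 / 203.983 × 100 = 39.17%.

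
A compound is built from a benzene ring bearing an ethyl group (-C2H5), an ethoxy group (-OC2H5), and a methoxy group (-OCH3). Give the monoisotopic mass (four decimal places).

Atom tally by fragment:
  benzene ring core → C:6 H:6
  (− 3 ring H displaced by substituents)
  + C2H5 → C:2 H:5
  + OC2H5 → C:2 H:5 O:1
  + OCH3 → C:1 H:3 O:1
Element totals:
  C: 11
  H: 16
  O: 2
Molecular formula: C11H16O2.
  M = 11(12.0) + 16(1.007825) + 2(15.994915)
    = 132.000000 + 16.125200 + 31.989830 = 180.115030

180.1150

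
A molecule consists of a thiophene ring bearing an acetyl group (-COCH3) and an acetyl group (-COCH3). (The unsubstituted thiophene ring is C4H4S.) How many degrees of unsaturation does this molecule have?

Atom tally by fragment:
  thiophene ring core → C:4 H:4 S:1
  (− 2 ring H displaced by substituents)
  + COCH3 → C:2 H:3 O:1
  + COCH3 → C:2 H:3 O:1
Element totals:
  C: 8
  H: 8
  O: 2
  S: 1
Molecular formula: C8H8O2S.
DoU = (2C + 2 + N − H − X) / 2 = (2·8 + 2 + 0 − 8 − 0) / 2 = 5.

5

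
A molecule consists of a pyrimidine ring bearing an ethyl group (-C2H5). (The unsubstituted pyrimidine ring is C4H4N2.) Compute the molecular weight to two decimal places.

108.14 g/mol

Atom tally by fragment:
  pyrimidine ring core → C:4 H:4 N:2
  (− 1 ring H displaced by substituents)
  + C2H5 → C:2 H:5
Element totals:
  C: 6
  H: 8
  N: 2
Molecular formula: C6H8N2.
  M = 6(12.011) + 8(1.008) + 2(14.007)
    = 72.066 + 8.064 + 28.014 = 108.144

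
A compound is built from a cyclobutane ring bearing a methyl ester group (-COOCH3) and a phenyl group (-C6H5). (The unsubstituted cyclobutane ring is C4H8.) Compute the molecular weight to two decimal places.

190.24 g/mol

Atom tally by fragment:
  cyclobutane ring core → C:4 H:8
  (− 2 ring H displaced by substituents)
  + COOCH3 → C:2 H:3 O:2
  + C6H5 → C:6 H:5
Element totals:
  C: 12
  H: 14
  O: 2
Molecular formula: C12H14O2.
  M = 12(12.011) + 14(1.008) + 2(15.999)
    = 144.132 + 14.112 + 31.998 = 190.242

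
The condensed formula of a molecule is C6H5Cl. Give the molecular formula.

C6H5Cl

Atom tally by fragment:
  benzene ring core → C:6 H:6
  (− 1 ring H displaced by substituents)
  + Cl → Cl:1
Element totals:
  C: 6
  H: 5
  Cl: 1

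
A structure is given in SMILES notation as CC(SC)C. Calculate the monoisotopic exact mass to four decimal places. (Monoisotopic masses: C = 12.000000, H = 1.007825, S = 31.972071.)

90.0503

Atom tally by fragment:
  CH3 → C:1 H:3
  CH(SCH3) → C:2 H:4 S:1
  CH3 → C:1 H:3
Element totals:
  C: 4
  H: 10
  S: 1
Molecular formula: C4H10S.
  M = 4(12.0) + 10(1.007825) + 31.972071
    = 48.000000 + 10.078250 + 31.972071 = 90.050321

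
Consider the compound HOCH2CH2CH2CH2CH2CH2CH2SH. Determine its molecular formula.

C7H16OS

Atom tally by fragment:
  HOCH2 → C:1 H:3 O:1
  CH2 → C:1 H:2
  CH2 → C:1 H:2
  CH2 → C:1 H:2
  CH2 → C:1 H:2
  CH2 → C:1 H:2
  CH2SH → C:1 H:3 S:1
Element totals:
  C: 7
  H: 16
  O: 1
  S: 1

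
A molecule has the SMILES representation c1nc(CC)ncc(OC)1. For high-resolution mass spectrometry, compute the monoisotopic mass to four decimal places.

138.0793

Atom tally by fragment:
  pyrimidine ring core → C:4 H:4 N:2
  (− 2 ring H displaced by substituents)
  + C2H5 → C:2 H:5
  + OCH3 → C:1 H:3 O:1
Element totals:
  C: 7
  H: 10
  N: 2
  O: 1
Molecular formula: C7H10N2O.
  M = 7(12.0) + 10(1.007825) + 2(14.003074) + 15.994915
    = 84.000000 + 10.078250 + 28.006148 + 15.994915 = 138.079313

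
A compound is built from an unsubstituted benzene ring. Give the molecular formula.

Atom tally by fragment:
  benzene ring core → C:6 H:6
Element totals:
  C: 6
  H: 6

C6H6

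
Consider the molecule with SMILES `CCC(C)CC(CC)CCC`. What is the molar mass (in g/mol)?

Atom tally by fragment:
  CH3 → C:1 H:3
  CH2 → C:1 H:2
  CH(CH3) → C:2 H:4
  CH2 → C:1 H:2
  CH(C2H5) → C:3 H:6
  CH2 → C:1 H:2
  CH2 → C:1 H:2
  CH3 → C:1 H:3
Element totals:
  C: 11
  H: 24
Molecular formula: C11H24.
  M = 11(12.011) + 24(1.008)
    = 132.121 + 24.192 = 156.313

156.31 g/mol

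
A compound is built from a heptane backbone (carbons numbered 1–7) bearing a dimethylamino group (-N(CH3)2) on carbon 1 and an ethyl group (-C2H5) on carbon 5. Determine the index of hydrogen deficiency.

Atom tally by fragment:
  (CH3)2NCH2 → C:3 H:8 N:1
  CH2 → C:1 H:2
  CH2 → C:1 H:2
  CH2 → C:1 H:2
  CH(C2H5) → C:3 H:6
  CH2 → C:1 H:2
  CH3 → C:1 H:3
Element totals:
  C: 11
  H: 25
  N: 1
Molecular formula: C11H25N.
DoU = (2C + 2 + N − H − X) / 2 = (2·11 + 2 + 1 − 25 − 0) / 2 = 0.

0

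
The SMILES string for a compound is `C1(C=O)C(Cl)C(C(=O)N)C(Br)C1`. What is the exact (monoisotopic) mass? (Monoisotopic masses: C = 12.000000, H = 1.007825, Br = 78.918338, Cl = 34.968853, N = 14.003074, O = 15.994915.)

252.9505

Atom tally by fragment:
  cyclopentane ring core → C:5 H:10
  (− 4 ring H displaced by substituents)
  + CHO → C:1 H:1 O:1
  + Cl → Cl:1
  + CONH2 → C:1 H:2 O:1 N:1
  + Br → Br:1
Element totals:
  C: 7
  H: 9
  Br: 1
  Cl: 1
  N: 1
  O: 2
Molecular formula: C7H9BrClNO2.
  M = 7(12.0) + 9(1.007825) + 78.918338 + 34.968853 + 14.003074 + 2(15.994915)
    = 84.000000 + 9.070425 + 78.918338 + 34.968853 + 14.003074 + 31.989830 = 252.950520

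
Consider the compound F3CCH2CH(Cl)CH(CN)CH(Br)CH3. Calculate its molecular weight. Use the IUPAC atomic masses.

278.50 g/mol

Atom tally by fragment:
  F3CCH2 → C:2 H:2 F:3
  CH(Cl) → C:1 H:1 Cl:1
  CH(CN) → C:2 H:1 N:1
  CH(Br) → C:1 H:1 Br:1
  CH3 → C:1 H:3
Element totals:
  C: 7
  H: 8
  Br: 1
  Cl: 1
  F: 3
  N: 1
Molecular formula: C7H8BrClF3N.
  M = 7(12.011) + 8(1.008) + 79.904 + 35.45 + 3(18.998) + 14.007
    = 84.077 + 8.064 + 79.904 + 35.450 + 56.994 + 14.007 = 278.496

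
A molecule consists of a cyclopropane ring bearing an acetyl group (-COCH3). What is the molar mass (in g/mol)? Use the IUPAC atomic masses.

Atom tally by fragment:
  cyclopropane ring core → C:3 H:6
  (− 1 ring H displaced by substituents)
  + COCH3 → C:2 H:3 O:1
Element totals:
  C: 5
  H: 8
  O: 1
Molecular formula: C5H8O.
  M = 5(12.011) + 8(1.008) + 15.999
    = 60.055 + 8.064 + 15.999 = 84.118

84.12 g/mol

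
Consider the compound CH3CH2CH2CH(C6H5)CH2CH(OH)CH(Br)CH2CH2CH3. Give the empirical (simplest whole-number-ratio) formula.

C16H25BrO

Atom tally by fragment:
  CH3 → C:1 H:3
  CH2 → C:1 H:2
  CH2 → C:1 H:2
  CH(C6H5) → C:7 H:6
  CH2 → C:1 H:2
  CH(OH) → C:1 H:2 O:1
  CH(Br) → C:1 H:1 Br:1
  CH2 → C:1 H:2
  CH2 → C:1 H:2
  CH3 → C:1 H:3
Element totals:
  C: 16
  H: 25
  Br: 1
  O: 1
Molecular formula: C16H25BrO.
gcd of subscripts (1, 16, 25, 1) = 1, so the empirical formula equals the molecular formula.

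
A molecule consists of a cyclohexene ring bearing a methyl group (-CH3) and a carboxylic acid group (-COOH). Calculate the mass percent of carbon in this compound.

68.55%

Atom tally by fragment:
  cyclohexene ring core → C:6 H:10
  (− 2 ring H displaced by substituents)
  + CH3 → C:1 H:3
  + COOH → C:1 H:1 O:2
Element totals:
  C: 8
  H: 12
  O: 2
Molecular formula: C8H12O2.
Molar mass = 140.182 g/mol.
Mass from C: 8 × 12.011 = 96.088 g/mol.
%C = 96.088 / 140.182 × 100 = 68.55%.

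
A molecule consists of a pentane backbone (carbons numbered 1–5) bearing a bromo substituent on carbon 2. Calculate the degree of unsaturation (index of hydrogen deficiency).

0

Atom tally by fragment:
  CH3 → C:1 H:3
  CH(Br) → C:1 H:1 Br:1
  CH2 → C:1 H:2
  CH2 → C:1 H:2
  CH3 → C:1 H:3
Element totals:
  C: 5
  H: 11
  Br: 1
Molecular formula: C5H11Br.
DoU = (2C + 2 + N − H − X) / 2 = (2·5 + 2 + 0 − 11 − 1) / 2 = 0.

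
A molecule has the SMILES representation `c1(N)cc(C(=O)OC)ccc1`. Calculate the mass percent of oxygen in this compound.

Atom tally by fragment:
  benzene ring core → C:6 H:6
  (− 2 ring H displaced by substituents)
  + NH2 → N:1 H:2
  + COOCH3 → C:2 H:3 O:2
Element totals:
  C: 8
  H: 9
  N: 1
  O: 2
Molecular formula: C8H9NO2.
Molar mass = 151.165 g/mol.
Mass from O: 2 × 15.999 = 31.998 g/mol.
%O = 31.998 / 151.165 × 100 = 21.17%.

21.17%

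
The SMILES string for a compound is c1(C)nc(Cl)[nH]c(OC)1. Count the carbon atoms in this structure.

5

Atom tally by fragment:
  imidazole ring core → C:3 H:4 N:2
  (− 3 ring H displaced by substituents)
  + CH3 → C:1 H:3
  + Cl → Cl:1
  + OCH3 → C:1 H:3 O:1
Element totals:
  C: 5
  H: 7
  Cl: 1
  N: 2
  O: 1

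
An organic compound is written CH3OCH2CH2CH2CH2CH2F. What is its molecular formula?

C6H13FO

Atom tally by fragment:
  CH3OCH2 → C:2 H:5 O:1
  CH2 → C:1 H:2
  CH2 → C:1 H:2
  CH2 → C:1 H:2
  CH2F → C:1 H:2 F:1
Element totals:
  C: 6
  H: 13
  F: 1
  O: 1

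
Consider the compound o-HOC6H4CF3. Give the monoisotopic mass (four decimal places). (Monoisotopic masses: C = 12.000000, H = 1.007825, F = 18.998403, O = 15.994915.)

Atom tally by fragment:
  benzene ring core → C:6 H:6
  (− 2 ring H displaced by substituents)
  + OH → O:1 H:1
  + CF3 → C:1 F:3
Element totals:
  C: 7
  H: 5
  F: 3
  O: 1
Molecular formula: C7H5F3O.
  M = 7(12.0) + 5(1.007825) + 3(18.998403) + 15.994915
    = 84.000000 + 5.039125 + 56.995209 + 15.994915 = 162.029249

162.0292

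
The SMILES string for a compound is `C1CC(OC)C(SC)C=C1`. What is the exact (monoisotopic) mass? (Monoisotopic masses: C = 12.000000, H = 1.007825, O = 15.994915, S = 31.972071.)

Atom tally by fragment:
  cyclohexene ring core → C:6 H:10
  (− 2 ring H displaced by substituents)
  + OCH3 → C:1 H:3 O:1
  + SCH3 → C:1 H:3 S:1
Element totals:
  C: 8
  H: 14
  O: 1
  S: 1
Molecular formula: C8H14OS.
  M = 8(12.0) + 14(1.007825) + 15.994915 + 31.972071
    = 96.000000 + 14.109550 + 15.994915 + 31.972071 = 158.076536

158.0765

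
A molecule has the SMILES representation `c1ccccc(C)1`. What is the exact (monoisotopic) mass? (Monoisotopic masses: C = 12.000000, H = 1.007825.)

92.0626

Atom tally by fragment:
  benzene ring core → C:6 H:6
  (− 1 ring H displaced by substituents)
  + CH3 → C:1 H:3
Element totals:
  C: 7
  H: 8
Molecular formula: C7H8.
  M = 7(12.0) + 8(1.007825)
    = 84.000000 + 8.062600 = 92.062600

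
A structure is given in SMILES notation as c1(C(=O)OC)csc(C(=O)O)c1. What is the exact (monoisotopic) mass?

185.9987

Atom tally by fragment:
  thiophene ring core → C:4 H:4 S:1
  (− 2 ring H displaced by substituents)
  + COOCH3 → C:2 H:3 O:2
  + COOH → C:1 H:1 O:2
Element totals:
  C: 7
  H: 6
  O: 4
  S: 1
Molecular formula: C7H6O4S.
  M = 7(12.0) + 6(1.007825) + 4(15.994915) + 31.972071
    = 84.000000 + 6.046950 + 63.979660 + 31.972071 = 185.998681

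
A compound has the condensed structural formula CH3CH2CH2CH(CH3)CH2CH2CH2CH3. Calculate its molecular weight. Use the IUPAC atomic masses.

Atom tally by fragment:
  CH3 → C:1 H:3
  CH2 → C:1 H:2
  CH2 → C:1 H:2
  CH(CH3) → C:2 H:4
  CH2 → C:1 H:2
  CH2 → C:1 H:2
  CH2 → C:1 H:2
  CH3 → C:1 H:3
Element totals:
  C: 9
  H: 20
Molecular formula: C9H20.
  M = 9(12.011) + 20(1.008)
    = 108.099 + 20.160 = 128.259

128.26 g/mol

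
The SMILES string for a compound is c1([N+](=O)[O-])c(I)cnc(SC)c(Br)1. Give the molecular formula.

C6H4BrIN2O2S

Atom tally by fragment:
  pyridine ring core → C:5 H:5 N:1
  (− 4 ring H displaced by substituents)
  + NO2 → N:1 O:2
  + I → I:1
  + SCH3 → C:1 H:3 S:1
  + Br → Br:1
Element totals:
  C: 6
  H: 4
  Br: 1
  I: 1
  N: 2
  O: 2
  S: 1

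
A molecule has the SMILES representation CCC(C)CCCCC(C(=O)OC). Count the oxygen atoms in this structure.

2

Atom tally by fragment:
  CH3 → C:1 H:3
  CH2 → C:1 H:2
  CH(CH3) → C:2 H:4
  CH2 → C:1 H:2
  CH2 → C:1 H:2
  CH2 → C:1 H:2
  CH2 → C:1 H:2
  CH2COOCH3 → C:3 H:5 O:2
Element totals:
  C: 11
  H: 22
  O: 2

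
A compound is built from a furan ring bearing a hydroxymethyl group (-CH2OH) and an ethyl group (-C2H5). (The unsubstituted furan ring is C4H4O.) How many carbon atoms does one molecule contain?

Atom tally by fragment:
  furan ring core → C:4 H:4 O:1
  (− 2 ring H displaced by substituents)
  + CH2OH → C:1 H:3 O:1
  + C2H5 → C:2 H:5
Element totals:
  C: 7
  H: 10
  O: 2

7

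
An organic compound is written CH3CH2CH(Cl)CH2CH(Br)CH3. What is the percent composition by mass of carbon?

Element totals:
  C: 6
  H: 12
  Br: 1
  Cl: 1
Molecular formula: C6H12BrCl.
Molar mass = 199.516 g/mol.
Mass from C: 6 × 12.011 = 72.066 g/mol.
%C = 72.066 / 199.516 × 100 = 36.12%.

36.12%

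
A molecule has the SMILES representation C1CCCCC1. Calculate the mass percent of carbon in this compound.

85.63%

Atom tally by fragment:
  cyclohexane ring core → C:6 H:12
Element totals:
  C: 6
  H: 12
Molecular formula: C6H12.
Molar mass = 84.162 g/mol.
Mass from C: 6 × 12.011 = 72.066 g/mol.
%C = 72.066 / 84.162 × 100 = 85.63%.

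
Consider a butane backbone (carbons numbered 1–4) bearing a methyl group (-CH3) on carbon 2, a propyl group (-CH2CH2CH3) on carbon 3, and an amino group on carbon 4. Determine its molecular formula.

Atom tally by fragment:
  CH3 → C:1 H:3
  CH(CH3) → C:2 H:4
  CH(CH2CH2CH3) → C:4 H:8
  CH2NH2 → C:1 H:4 N:1
Element totals:
  C: 8
  H: 19
  N: 1

C8H19N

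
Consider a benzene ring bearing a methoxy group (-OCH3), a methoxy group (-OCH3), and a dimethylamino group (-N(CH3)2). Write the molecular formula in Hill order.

Atom tally by fragment:
  benzene ring core → C:6 H:6
  (− 3 ring H displaced by substituents)
  + OCH3 → C:1 H:3 O:1
  + OCH3 → C:1 H:3 O:1
  + N(CH3)2 → N:1 C:2 H:6
Element totals:
  C: 10
  H: 15
  N: 1
  O: 2

C10H15NO2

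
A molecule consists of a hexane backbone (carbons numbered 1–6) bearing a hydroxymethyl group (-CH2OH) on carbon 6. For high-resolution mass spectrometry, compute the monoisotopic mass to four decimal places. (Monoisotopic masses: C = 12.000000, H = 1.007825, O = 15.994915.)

Atom tally by fragment:
  CH3 → C:1 H:3
  CH2 → C:1 H:2
  CH2 → C:1 H:2
  CH2 → C:1 H:2
  CH2 → C:1 H:2
  CH2CH2OH → C:2 H:5 O:1
Element totals:
  C: 7
  H: 16
  O: 1
Molecular formula: C7H16O.
  M = 7(12.0) + 16(1.007825) + 15.994915
    = 84.000000 + 16.125200 + 15.994915 = 116.120115

116.1201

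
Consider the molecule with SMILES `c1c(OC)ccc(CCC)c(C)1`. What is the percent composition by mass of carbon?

Atom tally by fragment:
  benzene ring core → C:6 H:6
  (− 3 ring H displaced by substituents)
  + OCH3 → C:1 H:3 O:1
  + CH2CH2CH3 → C:3 H:7
  + CH3 → C:1 H:3
Element totals:
  C: 11
  H: 16
  O: 1
Molecular formula: C11H16O.
Molar mass = 164.248 g/mol.
Mass from C: 11 × 12.011 = 132.121 g/mol.
%C = 132.121 / 164.248 × 100 = 80.44%.

80.44%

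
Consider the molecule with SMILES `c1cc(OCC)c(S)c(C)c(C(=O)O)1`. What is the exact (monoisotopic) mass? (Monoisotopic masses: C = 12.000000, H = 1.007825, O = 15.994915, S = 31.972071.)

212.0507

Atom tally by fragment:
  benzene ring core → C:6 H:6
  (− 4 ring H displaced by substituents)
  + OC2H5 → C:2 H:5 O:1
  + SH → S:1 H:1
  + CH3 → C:1 H:3
  + COOH → C:1 H:1 O:2
Element totals:
  C: 10
  H: 12
  O: 3
  S: 1
Molecular formula: C10H12O3S.
  M = 10(12.0) + 12(1.007825) + 3(15.994915) + 31.972071
    = 120.000000 + 12.093900 + 47.984745 + 31.972071 = 212.050716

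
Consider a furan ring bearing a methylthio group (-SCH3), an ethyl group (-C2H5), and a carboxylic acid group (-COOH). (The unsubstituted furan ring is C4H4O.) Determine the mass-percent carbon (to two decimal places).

51.60%

Atom tally by fragment:
  furan ring core → C:4 H:4 O:1
  (− 3 ring H displaced by substituents)
  + SCH3 → C:1 H:3 S:1
  + C2H5 → C:2 H:5
  + COOH → C:1 H:1 O:2
Element totals:
  C: 8
  H: 10
  O: 3
  S: 1
Molecular formula: C8H10O3S.
Molar mass = 186.225 g/mol.
Mass from C: 8 × 12.011 = 96.088 g/mol.
%C = 96.088 / 186.225 × 100 = 51.60%.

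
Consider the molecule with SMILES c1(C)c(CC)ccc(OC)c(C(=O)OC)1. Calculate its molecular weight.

208.26 g/mol

Atom tally by fragment:
  benzene ring core → C:6 H:6
  (− 4 ring H displaced by substituents)
  + CH3 → C:1 H:3
  + C2H5 → C:2 H:5
  + OCH3 → C:1 H:3 O:1
  + COOCH3 → C:2 H:3 O:2
Element totals:
  C: 12
  H: 16
  O: 3
Molecular formula: C12H16O3.
  M = 12(12.011) + 16(1.008) + 3(15.999)
    = 144.132 + 16.128 + 47.997 = 208.257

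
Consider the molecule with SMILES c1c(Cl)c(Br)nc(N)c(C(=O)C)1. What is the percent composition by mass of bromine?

32.03%

Atom tally by fragment:
  pyridine ring core → C:5 H:5 N:1
  (− 4 ring H displaced by substituents)
  + Cl → Cl:1
  + Br → Br:1
  + NH2 → N:1 H:2
  + COCH3 → C:2 H:3 O:1
Element totals:
  C: 7
  H: 6
  Br: 1
  Cl: 1
  N: 2
  O: 1
Molecular formula: C7H6BrClN2O.
Molar mass = 249.492 g/mol.
Mass from Br: 1 × 79.904 = 79.904 g/mol.
%Br = 79.904 / 249.492 × 100 = 32.03%.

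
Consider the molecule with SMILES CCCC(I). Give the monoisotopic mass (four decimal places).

Atom tally by fragment:
  CH3 → C:1 H:3
  CH2 → C:1 H:2
  CH2 → C:1 H:2
  CH2I → C:1 H:2 I:1
Element totals:
  C: 4
  H: 9
  I: 1
Molecular formula: C4H9I.
  M = 4(12.0) + 9(1.007825) + 126.904472
    = 48.000000 + 9.070425 + 126.904472 = 183.974897

183.9749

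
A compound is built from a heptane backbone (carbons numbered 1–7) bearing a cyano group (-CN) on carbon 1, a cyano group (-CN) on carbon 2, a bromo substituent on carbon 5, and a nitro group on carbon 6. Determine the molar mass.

Atom tally by fragment:
  NCCH2 → C:2 H:2 N:1
  CH(CN) → C:2 H:1 N:1
  CH2 → C:1 H:2
  CH2 → C:1 H:2
  CH(Br) → C:1 H:1 Br:1
  CH(NO2) → C:1 H:1 N:1 O:2
  CH3 → C:1 H:3
Element totals:
  C: 9
  H: 12
  Br: 1
  N: 3
  O: 2
Molecular formula: C9H12BrN3O2.
  M = 9(12.011) + 12(1.008) + 79.904 + 3(14.007) + 2(15.999)
    = 108.099 + 12.096 + 79.904 + 42.021 + 31.998 = 274.118

274.12 g/mol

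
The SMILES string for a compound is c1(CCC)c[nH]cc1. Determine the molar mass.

Atom tally by fragment:
  pyrrole ring core → C:4 H:5 N:1
  (− 1 ring H displaced by substituents)
  + CH2CH2CH3 → C:3 H:7
Element totals:
  C: 7
  H: 11
  N: 1
Molecular formula: C7H11N.
  M = 7(12.011) + 11(1.008) + 14.007
    = 84.077 + 11.088 + 14.007 = 109.172

109.17 g/mol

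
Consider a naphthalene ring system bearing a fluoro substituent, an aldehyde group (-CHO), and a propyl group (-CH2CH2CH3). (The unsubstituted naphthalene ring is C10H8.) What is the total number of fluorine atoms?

1

Atom tally by fragment:
  naphthalene ring system core → C:10 H:8
  (− 3 ring H displaced by substituents)
  + F → F:1
  + CHO → C:1 H:1 O:1
  + CH2CH2CH3 → C:3 H:7
Element totals:
  C: 14
  H: 13
  F: 1
  O: 1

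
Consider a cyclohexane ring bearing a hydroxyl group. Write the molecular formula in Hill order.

C6H12O

Atom tally by fragment:
  cyclohexane ring core → C:6 H:12
  (− 1 ring H displaced by substituents)
  + OH → O:1 H:1
Element totals:
  C: 6
  H: 12
  O: 1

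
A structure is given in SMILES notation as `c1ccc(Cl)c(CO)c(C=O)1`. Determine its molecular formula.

Atom tally by fragment:
  benzene ring core → C:6 H:6
  (− 3 ring H displaced by substituents)
  + Cl → Cl:1
  + CH2OH → C:1 H:3 O:1
  + CHO → C:1 H:1 O:1
Element totals:
  C: 8
  H: 7
  Cl: 1
  O: 2

C8H7ClO2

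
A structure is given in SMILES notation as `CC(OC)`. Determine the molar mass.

Atom tally by fragment:
  CH3 → C:1 H:3
  CH2OCH3 → C:2 H:5 O:1
Element totals:
  C: 3
  H: 8
  O: 1
Molecular formula: C3H8O.
  M = 3(12.011) + 8(1.008) + 15.999
    = 36.033 + 8.064 + 15.999 = 60.096

60.10 g/mol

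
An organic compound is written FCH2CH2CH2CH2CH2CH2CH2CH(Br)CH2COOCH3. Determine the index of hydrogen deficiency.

Atom tally by fragment:
  FCH2 → C:1 H:2 F:1
  CH2 → C:1 H:2
  CH2 → C:1 H:2
  CH2 → C:1 H:2
  CH2 → C:1 H:2
  CH2 → C:1 H:2
  CH2 → C:1 H:2
  CH(Br) → C:1 H:1 Br:1
  CH2COOCH3 → C:3 H:5 O:2
Element totals:
  C: 11
  H: 20
  Br: 1
  F: 1
  O: 2
Molecular formula: C11H20BrFO2.
DoU = (2C + 2 + N − H − X) / 2 = (2·11 + 2 + 0 − 20 − 2) / 2 = 1.

1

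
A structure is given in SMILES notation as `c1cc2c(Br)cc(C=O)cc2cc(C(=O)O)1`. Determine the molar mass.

279.09 g/mol

Atom tally by fragment:
  naphthalene ring system core → C:10 H:8
  (− 3 ring H displaced by substituents)
  + Br → Br:1
  + CHO → C:1 H:1 O:1
  + COOH → C:1 H:1 O:2
Element totals:
  C: 12
  H: 7
  Br: 1
  O: 3
Molecular formula: C12H7BrO3.
  M = 12(12.011) + 7(1.008) + 79.904 + 3(15.999)
    = 144.132 + 7.056 + 79.904 + 47.997 = 279.089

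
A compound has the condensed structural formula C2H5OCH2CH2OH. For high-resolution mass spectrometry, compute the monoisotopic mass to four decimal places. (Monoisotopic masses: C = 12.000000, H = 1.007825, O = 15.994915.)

90.0681

Atom tally by fragment:
  C2H5OCH2 → C:3 H:7 O:1
  CH2OH → C:1 H:3 O:1
Element totals:
  C: 4
  H: 10
  O: 2
Molecular formula: C4H10O2.
  M = 4(12.0) + 10(1.007825) + 2(15.994915)
    = 48.000000 + 10.078250 + 31.989830 = 90.068080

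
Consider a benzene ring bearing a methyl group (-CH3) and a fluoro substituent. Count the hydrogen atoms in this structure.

Atom tally by fragment:
  benzene ring core → C:6 H:6
  (− 2 ring H displaced by substituents)
  + CH3 → C:1 H:3
  + F → F:1
Element totals:
  C: 7
  H: 7
  F: 1

7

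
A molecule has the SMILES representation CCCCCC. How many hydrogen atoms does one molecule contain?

14

Atom tally by fragment:
  CH3 → C:1 H:3
  CH2 → C:1 H:2
  CH2 → C:1 H:2
  CH2 → C:1 H:2
  CH2 → C:1 H:2
  CH3 → C:1 H:3
Element totals:
  C: 6
  H: 14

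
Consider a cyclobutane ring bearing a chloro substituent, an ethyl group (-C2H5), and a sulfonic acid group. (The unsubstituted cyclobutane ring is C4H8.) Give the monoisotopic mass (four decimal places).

Atom tally by fragment:
  cyclobutane ring core → C:4 H:8
  (− 3 ring H displaced by substituents)
  + Cl → Cl:1
  + C2H5 → C:2 H:5
  + SO3H → S:1 O:3 H:1
Element totals:
  C: 6
  H: 11
  Cl: 1
  O: 3
  S: 1
Molecular formula: C6H11ClO3S.
  M = 6(12.0) + 11(1.007825) + 34.968853 + 3(15.994915) + 31.972071
    = 72.000000 + 11.086075 + 34.968853 + 47.984745 + 31.972071 = 198.011744

198.0117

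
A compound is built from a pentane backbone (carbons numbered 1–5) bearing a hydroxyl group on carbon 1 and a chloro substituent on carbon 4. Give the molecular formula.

Atom tally by fragment:
  HOCH2 → C:1 H:3 O:1
  CH2 → C:1 H:2
  CH2 → C:1 H:2
  CH(Cl) → C:1 H:1 Cl:1
  CH3 → C:1 H:3
Element totals:
  C: 5
  H: 11
  Cl: 1
  O: 1

C5H11ClO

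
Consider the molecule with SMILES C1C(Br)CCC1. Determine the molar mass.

Atom tally by fragment:
  cyclopentane ring core → C:5 H:10
  (− 1 ring H displaced by substituents)
  + Br → Br:1
Element totals:
  C: 5
  H: 9
  Br: 1
Molecular formula: C5H9Br.
  M = 5(12.011) + 9(1.008) + 79.904
    = 60.055 + 9.072 + 79.904 = 149.031

149.03 g/mol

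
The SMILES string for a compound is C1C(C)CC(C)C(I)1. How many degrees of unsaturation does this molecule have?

1

Atom tally by fragment:
  cyclopentane ring core → C:5 H:10
  (− 3 ring H displaced by substituents)
  + CH3 → C:1 H:3
  + CH3 → C:1 H:3
  + I → I:1
Element totals:
  C: 7
  H: 13
  I: 1
Molecular formula: C7H13I.
DoU = (2C + 2 + N − H − X) / 2 = (2·7 + 2 + 0 − 13 − 1) / 2 = 1.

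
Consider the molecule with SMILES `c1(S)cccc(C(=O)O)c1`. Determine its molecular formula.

C7H6O2S

Atom tally by fragment:
  benzene ring core → C:6 H:6
  (− 2 ring H displaced by substituents)
  + SH → S:1 H:1
  + COOH → C:1 H:1 O:2
Element totals:
  C: 7
  H: 6
  O: 2
  S: 1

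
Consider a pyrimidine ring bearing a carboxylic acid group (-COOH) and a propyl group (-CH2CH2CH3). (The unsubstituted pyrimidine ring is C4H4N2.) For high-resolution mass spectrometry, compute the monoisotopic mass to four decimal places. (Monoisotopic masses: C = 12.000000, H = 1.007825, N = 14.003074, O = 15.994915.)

166.0742

Atom tally by fragment:
  pyrimidine ring core → C:4 H:4 N:2
  (− 2 ring H displaced by substituents)
  + COOH → C:1 H:1 O:2
  + CH2CH2CH3 → C:3 H:7
Element totals:
  C: 8
  H: 10
  N: 2
  O: 2
Molecular formula: C8H10N2O2.
  M = 8(12.0) + 10(1.007825) + 2(14.003074) + 2(15.994915)
    = 96.000000 + 10.078250 + 28.006148 + 31.989830 = 166.074228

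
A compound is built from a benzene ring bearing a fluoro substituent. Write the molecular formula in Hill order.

C6H5F

Atom tally by fragment:
  benzene ring core → C:6 H:6
  (− 1 ring H displaced by substituents)
  + F → F:1
Element totals:
  C: 6
  H: 5
  F: 1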